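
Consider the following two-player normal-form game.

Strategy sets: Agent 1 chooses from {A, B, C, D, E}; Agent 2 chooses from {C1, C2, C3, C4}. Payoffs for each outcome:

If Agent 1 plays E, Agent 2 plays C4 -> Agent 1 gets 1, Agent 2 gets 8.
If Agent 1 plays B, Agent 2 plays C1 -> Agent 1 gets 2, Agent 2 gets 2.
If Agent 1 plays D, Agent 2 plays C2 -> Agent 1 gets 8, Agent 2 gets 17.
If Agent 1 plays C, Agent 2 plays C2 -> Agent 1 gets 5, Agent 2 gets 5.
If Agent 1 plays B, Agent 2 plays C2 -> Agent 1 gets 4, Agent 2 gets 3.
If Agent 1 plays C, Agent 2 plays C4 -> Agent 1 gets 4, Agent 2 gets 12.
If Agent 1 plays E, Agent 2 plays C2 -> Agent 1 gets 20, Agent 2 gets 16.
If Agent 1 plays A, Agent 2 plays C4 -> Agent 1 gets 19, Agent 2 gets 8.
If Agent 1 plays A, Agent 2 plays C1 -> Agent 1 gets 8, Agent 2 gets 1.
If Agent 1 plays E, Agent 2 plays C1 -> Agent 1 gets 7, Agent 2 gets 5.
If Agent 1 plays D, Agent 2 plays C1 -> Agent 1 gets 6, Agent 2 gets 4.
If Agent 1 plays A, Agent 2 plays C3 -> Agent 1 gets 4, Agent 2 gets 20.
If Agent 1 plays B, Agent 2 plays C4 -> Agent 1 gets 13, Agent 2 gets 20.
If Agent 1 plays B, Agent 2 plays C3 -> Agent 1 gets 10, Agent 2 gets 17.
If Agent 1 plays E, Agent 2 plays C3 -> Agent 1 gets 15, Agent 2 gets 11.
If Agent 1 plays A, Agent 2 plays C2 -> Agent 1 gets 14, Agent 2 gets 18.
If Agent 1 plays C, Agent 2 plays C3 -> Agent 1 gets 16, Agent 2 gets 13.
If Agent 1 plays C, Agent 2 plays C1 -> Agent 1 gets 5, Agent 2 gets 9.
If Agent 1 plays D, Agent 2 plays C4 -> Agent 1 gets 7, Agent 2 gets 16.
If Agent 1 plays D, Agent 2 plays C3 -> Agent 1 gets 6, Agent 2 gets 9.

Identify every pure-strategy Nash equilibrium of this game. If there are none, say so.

Mark each player's best response to every combination of opponents' strategies; a profile where every player is best-responding is a pure Nash equilibrium.
Agent 1 against C1: payoffs 8, 2, 5, 6, 7 → best response A.
Agent 1 against C2: payoffs 14, 4, 5, 8, 20 → best response E.
Agent 1 against C3: payoffs 4, 10, 16, 6, 15 → best response C.
Agent 1 against C4: payoffs 19, 13, 4, 7, 1 → best response A.
Agent 2 against A: payoffs 1, 18, 20, 8 → best response C3.
Agent 2 against B: payoffs 2, 3, 17, 20 → best response C4.
Agent 2 against C: payoffs 9, 5, 13, 12 → best response C3.
Agent 2 against D: payoffs 4, 17, 9, 16 → best response C2.
Agent 2 against E: payoffs 5, 16, 11, 8 → best response C2.
Mutual best responses: (C, C3); (E, C2).

The pure Nash equilibria are (C, C3), (E, C2).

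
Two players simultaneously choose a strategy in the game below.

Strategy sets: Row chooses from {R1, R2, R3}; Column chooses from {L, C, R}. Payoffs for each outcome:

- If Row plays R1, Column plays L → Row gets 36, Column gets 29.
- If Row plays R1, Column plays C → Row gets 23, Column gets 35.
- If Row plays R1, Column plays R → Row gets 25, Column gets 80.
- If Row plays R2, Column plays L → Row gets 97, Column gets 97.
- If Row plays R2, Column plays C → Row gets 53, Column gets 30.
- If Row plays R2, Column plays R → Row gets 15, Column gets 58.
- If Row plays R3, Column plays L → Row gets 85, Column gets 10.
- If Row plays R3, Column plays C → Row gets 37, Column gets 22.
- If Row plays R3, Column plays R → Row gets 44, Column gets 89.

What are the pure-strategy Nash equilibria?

Mark each player's best response to every combination of opponents' strategies; a profile where every player is best-responding is a pure Nash equilibrium.
Row against L: payoffs 36, 97, 85 → best response R2.
Row against C: payoffs 23, 53, 37 → best response R2.
Row against R: payoffs 25, 15, 44 → best response R3.
Column against R1: payoffs 29, 35, 80 → best response R.
Column against R2: payoffs 97, 30, 58 → best response L.
Column against R3: payoffs 10, 22, 89 → best response R.
Mutual best responses: (R2, L); (R3, R).

The pure Nash equilibria are (R2, L), (R3, R).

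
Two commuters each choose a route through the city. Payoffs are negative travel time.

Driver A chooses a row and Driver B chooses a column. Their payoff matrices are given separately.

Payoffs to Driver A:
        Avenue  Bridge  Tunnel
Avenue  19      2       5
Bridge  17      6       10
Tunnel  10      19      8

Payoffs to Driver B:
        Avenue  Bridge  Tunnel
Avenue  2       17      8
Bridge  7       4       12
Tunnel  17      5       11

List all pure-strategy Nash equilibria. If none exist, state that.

Driver A against Avenue: payoffs 19, 17, 10 → best response Avenue.
Driver A against Bridge: payoffs 2, 6, 19 → best response Tunnel.
Driver A against Tunnel: payoffs 5, 10, 8 → best response Bridge.
Driver B against Avenue: payoffs 2, 17, 8 → best response Bridge.
Driver B against Bridge: payoffs 7, 4, 12 → best response Tunnel.
Driver B against Tunnel: payoffs 17, 5, 11 → best response Avenue.
Mutual best responses: (Bridge, Tunnel).

(Bridge, Tunnel)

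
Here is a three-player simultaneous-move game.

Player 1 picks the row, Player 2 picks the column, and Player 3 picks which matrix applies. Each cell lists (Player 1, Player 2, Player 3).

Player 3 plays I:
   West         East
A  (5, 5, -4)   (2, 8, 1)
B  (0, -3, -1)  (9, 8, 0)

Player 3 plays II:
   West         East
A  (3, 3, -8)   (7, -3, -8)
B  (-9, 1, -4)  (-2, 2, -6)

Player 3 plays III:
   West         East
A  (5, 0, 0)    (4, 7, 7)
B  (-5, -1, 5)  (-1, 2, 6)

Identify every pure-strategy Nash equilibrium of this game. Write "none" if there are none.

Pure NE: (A, East, III)

Check each profile: it is a Nash equilibrium iff no player can strictly gain by switching unilaterally.
(A, West, I): Player 2 can switch to East (5 → 8). Not NE.
(A, West, II): Player 3 can switch to I (-8 → -4). Not NE.
(A, West, III): Player 2 can switch to East (0 → 7). Not NE.
(A, East, I): Player 1 can switch to B (2 → 9). Not NE.
(A, East, II): Player 2 can switch to West (-3 → 3). Not NE.
(A, East, III): Player 1 gets 4, best alternative -1; Player 2 gets 7, best alternative 0; Player 3 gets 7, best alternative 1. No profitable deviation — NE.
(B, West, I): Player 1 can switch to A (0 → 5). Not NE.
(The remaining 5 profiles each have a profitable deviation by the same check.)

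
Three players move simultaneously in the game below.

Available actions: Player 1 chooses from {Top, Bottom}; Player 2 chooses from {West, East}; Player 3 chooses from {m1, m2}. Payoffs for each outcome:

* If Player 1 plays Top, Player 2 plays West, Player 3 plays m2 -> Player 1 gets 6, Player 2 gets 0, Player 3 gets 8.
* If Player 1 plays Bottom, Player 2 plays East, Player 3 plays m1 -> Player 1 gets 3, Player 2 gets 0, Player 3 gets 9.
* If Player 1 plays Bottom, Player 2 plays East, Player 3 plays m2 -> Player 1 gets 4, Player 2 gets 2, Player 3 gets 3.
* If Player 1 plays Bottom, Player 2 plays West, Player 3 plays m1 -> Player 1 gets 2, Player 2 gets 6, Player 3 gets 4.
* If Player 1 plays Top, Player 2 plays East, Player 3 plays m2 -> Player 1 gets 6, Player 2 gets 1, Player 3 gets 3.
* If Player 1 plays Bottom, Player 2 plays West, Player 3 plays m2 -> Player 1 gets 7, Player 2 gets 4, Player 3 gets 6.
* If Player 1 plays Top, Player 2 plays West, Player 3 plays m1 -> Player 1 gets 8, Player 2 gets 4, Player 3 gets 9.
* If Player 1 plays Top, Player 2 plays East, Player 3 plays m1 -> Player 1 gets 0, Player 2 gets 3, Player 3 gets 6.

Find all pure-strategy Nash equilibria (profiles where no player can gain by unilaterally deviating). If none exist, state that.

Pure-strategy Nash equilibria: (Top, West, m1); (Bottom, West, m2)

(Top, West, m1): Player 1 gets 8, best alternative 2; Player 2 gets 4, best alternative 3; Player 3 gets 9, best alternative 8. No profitable deviation — NE.
(Top, West, m2): Player 1 can switch to Bottom (6 → 7). Not NE.
(Top, East, m1): Player 1 can switch to Bottom (0 → 3). Not NE.
(Top, East, m2): Player 3 can switch to m1 (3 → 6). Not NE.
(Bottom, West, m1): Player 1 can switch to Top (2 → 8). Not NE.
(Bottom, West, m2): Player 1 gets 7, best alternative 6; Player 2 gets 4, best alternative 2; Player 3 gets 6, best alternative 4. No profitable deviation — NE.
(Bottom, East, m1): Player 2 can switch to West (0 → 6). Not NE.
(Bottom, East, m2): Player 1 can switch to Top (4 → 6). Not NE.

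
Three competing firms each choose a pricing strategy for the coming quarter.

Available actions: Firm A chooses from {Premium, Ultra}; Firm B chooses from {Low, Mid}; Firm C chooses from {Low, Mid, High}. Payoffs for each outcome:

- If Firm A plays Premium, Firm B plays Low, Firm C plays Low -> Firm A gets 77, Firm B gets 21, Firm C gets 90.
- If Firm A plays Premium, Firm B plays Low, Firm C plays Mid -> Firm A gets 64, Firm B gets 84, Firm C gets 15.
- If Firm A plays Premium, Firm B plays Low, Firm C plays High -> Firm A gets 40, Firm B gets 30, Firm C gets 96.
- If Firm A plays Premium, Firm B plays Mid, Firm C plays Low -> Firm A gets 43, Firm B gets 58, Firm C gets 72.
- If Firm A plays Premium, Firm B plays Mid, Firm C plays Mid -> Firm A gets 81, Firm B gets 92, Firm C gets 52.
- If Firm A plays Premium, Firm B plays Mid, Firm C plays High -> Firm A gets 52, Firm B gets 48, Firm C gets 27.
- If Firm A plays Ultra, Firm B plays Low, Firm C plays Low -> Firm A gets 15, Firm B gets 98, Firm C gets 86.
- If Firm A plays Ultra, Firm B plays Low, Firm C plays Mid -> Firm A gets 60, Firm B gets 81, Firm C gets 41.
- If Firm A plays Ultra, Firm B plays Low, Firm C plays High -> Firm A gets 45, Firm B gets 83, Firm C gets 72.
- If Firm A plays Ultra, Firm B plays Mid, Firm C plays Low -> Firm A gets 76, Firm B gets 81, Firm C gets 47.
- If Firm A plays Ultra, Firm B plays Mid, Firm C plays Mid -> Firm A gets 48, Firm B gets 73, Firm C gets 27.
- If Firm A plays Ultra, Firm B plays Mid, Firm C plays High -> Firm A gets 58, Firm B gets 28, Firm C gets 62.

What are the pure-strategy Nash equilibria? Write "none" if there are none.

Firm A against (Low, Low): payoffs 77, 15 → best response Premium.
Firm A against (Low, Mid): payoffs 64, 60 → best response Premium.
Firm A against (Low, High): payoffs 40, 45 → best response Ultra.
Firm A against (Mid, Low): payoffs 43, 76 → best response Ultra.
Firm A against (Mid, Mid): payoffs 81, 48 → best response Premium.
Firm A against (Mid, High): payoffs 52, 58 → best response Ultra.
Firm B against (Premium, Low): payoffs 21, 58 → best response Mid.
Firm B against (Premium, Mid): payoffs 84, 92 → best response Mid.
Firm B against (Premium, High): payoffs 30, 48 → best response Mid.
Firm B against (Ultra, Low): payoffs 98, 81 → best response Low.
Firm B against (Ultra, Mid): payoffs 81, 73 → best response Low.
Firm B against (Ultra, High): payoffs 83, 28 → best response Low.
Firm C against (Premium, Low): payoffs 90, 15, 96 → best response High.
Firm C against (Premium, Mid): payoffs 72, 52, 27 → best response Low.
Firm C against (Ultra, Low): payoffs 86, 41, 72 → best response Low.
Firm C against (Ultra, Mid): payoffs 47, 27, 62 → best response High.
No profile is a mutual best response for all players.

none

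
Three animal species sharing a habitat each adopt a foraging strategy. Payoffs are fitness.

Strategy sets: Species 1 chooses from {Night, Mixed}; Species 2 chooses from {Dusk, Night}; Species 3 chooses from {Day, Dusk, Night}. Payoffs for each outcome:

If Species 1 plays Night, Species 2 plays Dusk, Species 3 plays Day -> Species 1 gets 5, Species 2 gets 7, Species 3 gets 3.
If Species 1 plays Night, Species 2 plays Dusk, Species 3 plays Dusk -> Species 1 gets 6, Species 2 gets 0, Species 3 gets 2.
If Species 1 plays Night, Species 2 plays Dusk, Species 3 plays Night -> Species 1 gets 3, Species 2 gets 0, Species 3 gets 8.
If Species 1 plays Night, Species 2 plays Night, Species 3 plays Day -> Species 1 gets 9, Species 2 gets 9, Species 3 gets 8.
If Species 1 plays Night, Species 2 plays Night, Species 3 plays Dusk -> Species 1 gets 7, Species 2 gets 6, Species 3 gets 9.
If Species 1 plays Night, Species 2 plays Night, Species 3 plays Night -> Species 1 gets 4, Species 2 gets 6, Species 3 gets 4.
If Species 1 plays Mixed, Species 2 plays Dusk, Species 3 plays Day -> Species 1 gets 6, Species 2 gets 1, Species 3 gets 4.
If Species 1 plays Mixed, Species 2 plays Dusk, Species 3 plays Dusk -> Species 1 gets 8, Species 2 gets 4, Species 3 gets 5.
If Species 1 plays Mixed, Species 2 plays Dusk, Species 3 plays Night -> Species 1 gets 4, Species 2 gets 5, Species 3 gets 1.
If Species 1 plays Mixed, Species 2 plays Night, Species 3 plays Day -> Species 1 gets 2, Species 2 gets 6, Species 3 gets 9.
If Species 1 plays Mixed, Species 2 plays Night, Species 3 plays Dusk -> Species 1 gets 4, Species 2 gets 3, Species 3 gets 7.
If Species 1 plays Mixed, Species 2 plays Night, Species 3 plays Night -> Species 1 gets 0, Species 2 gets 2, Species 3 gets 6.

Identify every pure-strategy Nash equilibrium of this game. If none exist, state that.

(Night, Night, Dusk); (Mixed, Dusk, Dusk)

(Night, Dusk, Day): Species 1 can switch to Mixed (5 → 6). Not NE.
(Night, Dusk, Dusk): Species 1 can switch to Mixed (6 → 8). Not NE.
(Night, Dusk, Night): Species 1 can switch to Mixed (3 → 4). Not NE.
(Night, Night, Day): Species 3 can switch to Dusk (8 → 9). Not NE.
(Night, Night, Dusk): Species 1 gets 7, best alternative 4; Species 2 gets 6, best alternative 0; Species 3 gets 9, best alternative 8. No profitable deviation — NE.
(Night, Night, Night): Species 3 can switch to Day (4 → 8). Not NE.
(Mixed, Dusk, Day): Species 2 can switch to Night (1 → 6). Not NE.
(Mixed, Dusk, Dusk): Species 1 gets 8, best alternative 6; Species 2 gets 4, best alternative 3; Species 3 gets 5, best alternative 4. No profitable deviation — NE.
(Mixed, Dusk, Night): Species 3 can switch to Day (1 → 4). Not NE.
(Mixed, Night, Day): Species 1 can switch to Night (2 → 9). Not NE.
(The remaining 2 profiles each have a profitable deviation by the same check.)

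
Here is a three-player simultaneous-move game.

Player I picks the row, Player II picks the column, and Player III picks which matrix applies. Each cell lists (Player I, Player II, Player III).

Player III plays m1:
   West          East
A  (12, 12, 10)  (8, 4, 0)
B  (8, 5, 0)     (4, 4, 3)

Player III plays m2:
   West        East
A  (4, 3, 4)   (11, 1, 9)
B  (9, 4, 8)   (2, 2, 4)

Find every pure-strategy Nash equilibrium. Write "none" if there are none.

The pure Nash equilibria are (A, West, m1); (B, West, m2).

Player I against (West, m1): payoffs 12, 8 → best response A.
Player I against (West, m2): payoffs 4, 9 → best response B.
Player I against (East, m1): payoffs 8, 4 → best response A.
Player I against (East, m2): payoffs 11, 2 → best response A.
Player II against (A, m1): payoffs 12, 4 → best response West.
Player II against (A, m2): payoffs 3, 1 → best response West.
Player II against (B, m1): payoffs 5, 4 → best response West.
Player II against (B, m2): payoffs 4, 2 → best response West.
Player III against (A, West): payoffs 10, 4 → best response m1.
Player III against (A, East): payoffs 0, 9 → best response m2.
Player III against (B, West): payoffs 0, 8 → best response m2.
Player III against (B, East): payoffs 3, 4 → best response m2.
Mutual best responses: (A, West, m1); (B, West, m2).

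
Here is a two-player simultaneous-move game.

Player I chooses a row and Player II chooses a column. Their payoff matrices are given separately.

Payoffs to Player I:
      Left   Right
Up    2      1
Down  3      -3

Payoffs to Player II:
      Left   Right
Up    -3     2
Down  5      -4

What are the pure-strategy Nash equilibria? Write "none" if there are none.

Pure-strategy Nash equilibria: (Up, Right); (Down, Left)

(Up, Left): Player I can switch to Down (2 → 3). Not NE.
(Up, Right): Player I gets 1, best alternative -3; Player II gets 2, best alternative -3. No profitable deviation — NE.
(Down, Left): Player I gets 3, best alternative 2; Player II gets 5, best alternative -4. No profitable deviation — NE.
(Down, Right): Player I can switch to Up (-3 → 1). Not NE.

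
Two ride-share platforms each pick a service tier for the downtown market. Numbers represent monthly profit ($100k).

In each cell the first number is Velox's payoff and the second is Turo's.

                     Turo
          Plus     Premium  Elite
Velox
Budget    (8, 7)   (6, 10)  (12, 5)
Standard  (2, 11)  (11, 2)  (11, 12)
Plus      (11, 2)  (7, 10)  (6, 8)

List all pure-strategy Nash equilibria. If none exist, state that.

Mark each player's best response to every combination of opponents' strategies; a profile where every player is best-responding is a pure Nash equilibrium.
Velox against Plus: payoffs 8, 2, 11 → best response Plus.
Velox against Premium: payoffs 6, 11, 7 → best response Standard.
Velox against Elite: payoffs 12, 11, 6 → best response Budget.
Turo against Budget: payoffs 7, 10, 5 → best response Premium.
Turo against Standard: payoffs 11, 2, 12 → best response Elite.
Turo against Plus: payoffs 2, 10, 8 → best response Premium.
No profile is a mutual best response for all players.

This game has no pure Nash equilibrium.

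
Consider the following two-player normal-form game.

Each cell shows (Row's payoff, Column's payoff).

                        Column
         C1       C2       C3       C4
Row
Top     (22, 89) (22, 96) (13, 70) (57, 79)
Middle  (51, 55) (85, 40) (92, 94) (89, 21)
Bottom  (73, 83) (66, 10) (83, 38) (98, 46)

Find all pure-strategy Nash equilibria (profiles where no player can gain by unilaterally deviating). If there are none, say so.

(Middle, C3), (Bottom, C1)

Row against C1: payoffs 22, 51, 73 → best response Bottom.
Row against C2: payoffs 22, 85, 66 → best response Middle.
Row against C3: payoffs 13, 92, 83 → best response Middle.
Row against C4: payoffs 57, 89, 98 → best response Bottom.
Column against Top: payoffs 89, 96, 70, 79 → best response C2.
Column against Middle: payoffs 55, 40, 94, 21 → best response C3.
Column against Bottom: payoffs 83, 10, 38, 46 → best response C1.
Mutual best responses: (Middle, C3); (Bottom, C1).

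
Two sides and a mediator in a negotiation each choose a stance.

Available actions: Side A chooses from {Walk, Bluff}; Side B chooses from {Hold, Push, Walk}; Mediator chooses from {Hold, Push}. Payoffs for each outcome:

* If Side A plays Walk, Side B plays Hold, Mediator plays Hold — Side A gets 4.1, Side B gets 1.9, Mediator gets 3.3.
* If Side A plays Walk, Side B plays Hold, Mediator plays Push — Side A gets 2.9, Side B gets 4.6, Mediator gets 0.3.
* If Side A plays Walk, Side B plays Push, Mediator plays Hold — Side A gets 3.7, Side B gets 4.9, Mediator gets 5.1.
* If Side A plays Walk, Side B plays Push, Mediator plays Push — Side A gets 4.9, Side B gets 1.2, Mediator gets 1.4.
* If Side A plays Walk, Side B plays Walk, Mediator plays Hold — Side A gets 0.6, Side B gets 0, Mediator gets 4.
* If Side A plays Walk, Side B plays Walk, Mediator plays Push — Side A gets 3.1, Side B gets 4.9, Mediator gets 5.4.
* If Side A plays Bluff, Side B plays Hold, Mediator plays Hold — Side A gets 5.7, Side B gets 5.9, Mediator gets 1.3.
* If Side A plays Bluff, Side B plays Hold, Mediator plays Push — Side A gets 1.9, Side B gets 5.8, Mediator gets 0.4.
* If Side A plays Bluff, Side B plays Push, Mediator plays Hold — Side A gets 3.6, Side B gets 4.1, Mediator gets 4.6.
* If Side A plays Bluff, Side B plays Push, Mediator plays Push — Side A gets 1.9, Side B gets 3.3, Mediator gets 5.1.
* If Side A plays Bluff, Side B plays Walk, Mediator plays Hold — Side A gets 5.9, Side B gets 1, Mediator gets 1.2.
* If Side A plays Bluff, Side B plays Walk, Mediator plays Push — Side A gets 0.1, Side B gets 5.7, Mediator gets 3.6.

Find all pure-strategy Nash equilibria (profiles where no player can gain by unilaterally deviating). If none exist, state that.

Pure-strategy Nash equilibria: (Walk, Push, Hold); (Walk, Walk, Push); (Bluff, Hold, Hold)

(Walk, Hold, Hold): Side A can switch to Bluff (4.1 → 5.7). Not NE.
(Walk, Hold, Push): Side B can switch to Walk (4.6 → 4.9). Not NE.
(Walk, Push, Hold): Side A gets 3.7, best alternative 3.6; Side B gets 4.9, best alternative 1.9; Mediator gets 5.1, best alternative 1.4. No profitable deviation — NE.
(Walk, Push, Push): Side B can switch to Hold (1.2 → 4.6). Not NE.
(Walk, Walk, Hold): Side A can switch to Bluff (0.6 → 5.9). Not NE.
(Walk, Walk, Push): Side A gets 3.1, best alternative 0.1; Side B gets 4.9, best alternative 4.6; Mediator gets 5.4, best alternative 4. No profitable deviation — NE.
(Bluff, Hold, Hold): Side A gets 5.7, best alternative 4.1; Side B gets 5.9, best alternative 4.1; Mediator gets 1.3, best alternative 0.4. No profitable deviation — NE.
(Bluff, Hold, Push): Side A can switch to Walk (1.9 → 2.9). Not NE.
(Bluff, Push, Hold): Side A can switch to Walk (3.6 → 3.7). Not NE.
(Bluff, Push, Push): Side A can switch to Walk (1.9 → 4.9). Not NE.
(Bluff, Walk, Hold): Side B can switch to Hold (1 → 5.9). Not NE.
(The remaining 1 profile has a profitable deviation by the same check.)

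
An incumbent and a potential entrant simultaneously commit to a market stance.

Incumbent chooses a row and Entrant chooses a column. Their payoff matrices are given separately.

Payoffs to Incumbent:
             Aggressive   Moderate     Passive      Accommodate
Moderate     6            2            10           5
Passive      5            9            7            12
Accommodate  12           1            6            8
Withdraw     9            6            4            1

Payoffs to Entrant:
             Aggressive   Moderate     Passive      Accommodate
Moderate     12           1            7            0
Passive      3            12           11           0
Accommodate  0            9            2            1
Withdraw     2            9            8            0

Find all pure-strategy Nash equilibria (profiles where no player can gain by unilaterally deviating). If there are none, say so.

(Moderate, Aggressive): Incumbent can switch to Accommodate (6 → 12). Not NE.
(Moderate, Moderate): Incumbent can switch to Passive (2 → 9). Not NE.
(Moderate, Passive): Entrant can switch to Aggressive (7 → 12). Not NE.
(Moderate, Accommodate): Incumbent can switch to Passive (5 → 12). Not NE.
(Passive, Aggressive): Incumbent can switch to Moderate (5 → 6). Not NE.
(Passive, Moderate): Incumbent gets 9, best alternative 6; Entrant gets 12, best alternative 11. No profitable deviation — NE.
(Passive, Passive): Incumbent can switch to Moderate (7 → 10). Not NE.
(The remaining 9 profiles each have a profitable deviation by the same check.)

The unique pure-strategy Nash equilibrium is (Passive, Moderate).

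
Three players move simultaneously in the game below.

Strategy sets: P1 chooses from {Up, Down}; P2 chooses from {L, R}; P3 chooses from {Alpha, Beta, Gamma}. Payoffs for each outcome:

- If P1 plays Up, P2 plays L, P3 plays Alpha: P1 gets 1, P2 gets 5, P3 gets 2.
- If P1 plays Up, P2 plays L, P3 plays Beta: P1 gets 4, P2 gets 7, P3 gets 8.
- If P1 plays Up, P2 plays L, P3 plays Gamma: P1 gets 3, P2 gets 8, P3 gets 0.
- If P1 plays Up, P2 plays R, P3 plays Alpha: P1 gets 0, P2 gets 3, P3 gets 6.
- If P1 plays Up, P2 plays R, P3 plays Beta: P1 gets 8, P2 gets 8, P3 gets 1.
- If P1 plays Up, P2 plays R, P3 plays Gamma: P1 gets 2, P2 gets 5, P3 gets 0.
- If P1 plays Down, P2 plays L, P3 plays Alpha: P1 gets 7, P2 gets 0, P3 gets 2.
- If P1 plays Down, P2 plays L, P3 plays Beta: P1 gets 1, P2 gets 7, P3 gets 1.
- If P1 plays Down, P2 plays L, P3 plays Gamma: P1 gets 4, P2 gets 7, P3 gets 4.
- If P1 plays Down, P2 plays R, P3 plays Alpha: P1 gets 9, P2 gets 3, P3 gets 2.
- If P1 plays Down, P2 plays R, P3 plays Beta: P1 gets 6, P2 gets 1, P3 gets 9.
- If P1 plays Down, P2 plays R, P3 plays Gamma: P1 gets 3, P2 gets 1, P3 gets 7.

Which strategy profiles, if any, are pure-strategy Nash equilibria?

Pure NE: (Down, L, Gamma)

(Up, L, Alpha): P1 can switch to Down (1 → 7). Not NE.
(Up, L, Beta): P2 can switch to R (7 → 8). Not NE.
(Up, L, Gamma): P1 can switch to Down (3 → 4). Not NE.
(Up, R, Alpha): P1 can switch to Down (0 → 9). Not NE.
(Up, R, Beta): P3 can switch to Alpha (1 → 6). Not NE.
(Up, R, Gamma): P1 can switch to Down (2 → 3). Not NE.
(Down, L, Alpha): P2 can switch to R (0 → 3). Not NE.
(Down, L, Beta): P1 can switch to Up (1 → 4). Not NE.
(Down, L, Gamma): P1 gets 4, best alternative 3; P2 gets 7, best alternative 1; P3 gets 4, best alternative 2. No profitable deviation — NE.
(Down, R, Alpha): P3 can switch to Beta (2 → 9). Not NE.
(Down, R, Beta): P1 can switch to Up (6 → 8). Not NE.
(The remaining 1 profile has a profitable deviation by the same check.)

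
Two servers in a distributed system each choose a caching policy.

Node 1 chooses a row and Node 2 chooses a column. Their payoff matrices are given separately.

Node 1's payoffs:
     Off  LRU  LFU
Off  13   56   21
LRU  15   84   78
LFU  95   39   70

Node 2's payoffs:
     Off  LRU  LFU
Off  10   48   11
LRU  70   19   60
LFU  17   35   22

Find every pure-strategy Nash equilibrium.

Node 1 against Off: payoffs 13, 15, 95 → best response LFU.
Node 1 against LRU: payoffs 56, 84, 39 → best response LRU.
Node 1 against LFU: payoffs 21, 78, 70 → best response LRU.
Node 2 against Off: payoffs 10, 48, 11 → best response LRU.
Node 2 against LRU: payoffs 70, 19, 60 → best response Off.
Node 2 against LFU: payoffs 17, 35, 22 → best response LRU.
No profile is a mutual best response for all players.

There is no pure-strategy Nash equilibrium.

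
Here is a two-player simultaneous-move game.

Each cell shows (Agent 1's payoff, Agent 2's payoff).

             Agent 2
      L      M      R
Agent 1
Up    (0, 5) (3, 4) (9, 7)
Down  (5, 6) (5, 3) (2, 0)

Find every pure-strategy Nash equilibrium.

Agent 1 against L: payoffs 0, 5 → best response Down.
Agent 1 against M: payoffs 3, 5 → best response Down.
Agent 1 against R: payoffs 9, 2 → best response Up.
Agent 2 against Up: payoffs 5, 4, 7 → best response R.
Agent 2 against Down: payoffs 6, 3, 0 → best response L.
Mutual best responses: (Up, R); (Down, L).

(Up, R), (Down, L)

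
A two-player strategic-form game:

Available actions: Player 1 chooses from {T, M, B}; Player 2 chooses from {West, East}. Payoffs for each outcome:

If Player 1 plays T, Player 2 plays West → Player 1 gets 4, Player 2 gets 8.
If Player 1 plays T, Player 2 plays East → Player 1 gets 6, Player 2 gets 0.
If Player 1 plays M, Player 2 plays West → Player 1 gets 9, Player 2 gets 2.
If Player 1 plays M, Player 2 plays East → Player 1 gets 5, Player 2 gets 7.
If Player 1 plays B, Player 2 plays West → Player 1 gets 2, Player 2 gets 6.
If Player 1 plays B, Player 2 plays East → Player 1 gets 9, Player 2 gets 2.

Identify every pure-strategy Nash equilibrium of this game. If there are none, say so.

Check each profile: it is a Nash equilibrium iff no player can strictly gain by switching unilaterally.
(T, West): Player 1 can switch to M (4 → 9). Not NE.
(T, East): Player 1 can switch to B (6 → 9). Not NE.
(M, West): Player 2 can switch to East (2 → 7). Not NE.
(M, East): Player 1 can switch to T (5 → 6). Not NE.
(B, West): Player 1 can switch to T (2 → 4). Not NE.
(B, East): Player 2 can switch to West (2 → 6). Not NE.

No pure-strategy Nash equilibrium.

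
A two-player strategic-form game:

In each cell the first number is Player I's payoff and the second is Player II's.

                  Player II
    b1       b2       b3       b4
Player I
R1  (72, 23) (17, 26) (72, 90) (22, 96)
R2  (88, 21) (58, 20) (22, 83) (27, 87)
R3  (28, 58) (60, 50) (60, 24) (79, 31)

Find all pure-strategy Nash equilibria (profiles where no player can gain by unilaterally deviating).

For each player, find the best response to each opponent profile; mutual best responses are the pure NE.
Player I against b1: payoffs 72, 88, 28 → best response R2.
Player I against b2: payoffs 17, 58, 60 → best response R3.
Player I against b3: payoffs 72, 22, 60 → best response R1.
Player I against b4: payoffs 22, 27, 79 → best response R3.
Player II against R1: payoffs 23, 26, 90, 96 → best response b4.
Player II against R2: payoffs 21, 20, 83, 87 → best response b4.
Player II against R3: payoffs 58, 50, 24, 31 → best response b1.
No profile is a mutual best response for all players.

No pure-strategy Nash equilibrium.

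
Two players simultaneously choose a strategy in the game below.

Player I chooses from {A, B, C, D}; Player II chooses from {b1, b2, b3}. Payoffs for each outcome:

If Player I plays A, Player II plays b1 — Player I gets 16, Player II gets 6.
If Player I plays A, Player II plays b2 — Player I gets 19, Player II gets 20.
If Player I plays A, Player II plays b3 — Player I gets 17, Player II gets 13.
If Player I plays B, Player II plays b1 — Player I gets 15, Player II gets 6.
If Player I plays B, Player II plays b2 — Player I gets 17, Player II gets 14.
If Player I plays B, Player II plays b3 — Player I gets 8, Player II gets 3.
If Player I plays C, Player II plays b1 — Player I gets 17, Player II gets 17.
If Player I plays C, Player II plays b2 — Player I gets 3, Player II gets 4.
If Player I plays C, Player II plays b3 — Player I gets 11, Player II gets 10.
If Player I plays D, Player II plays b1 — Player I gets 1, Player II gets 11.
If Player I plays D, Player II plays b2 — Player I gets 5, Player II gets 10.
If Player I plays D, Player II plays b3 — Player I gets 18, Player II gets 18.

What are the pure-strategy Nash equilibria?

Player I against b1: payoffs 16, 15, 17, 1 → best response C.
Player I against b2: payoffs 19, 17, 3, 5 → best response A.
Player I against b3: payoffs 17, 8, 11, 18 → best response D.
Player II against A: payoffs 6, 20, 13 → best response b2.
Player II against B: payoffs 6, 14, 3 → best response b2.
Player II against C: payoffs 17, 4, 10 → best response b1.
Player II against D: payoffs 11, 10, 18 → best response b3.
Mutual best responses: (A, b2); (C, b1); (D, b3).

(A, b2) and (C, b1) and (D, b3)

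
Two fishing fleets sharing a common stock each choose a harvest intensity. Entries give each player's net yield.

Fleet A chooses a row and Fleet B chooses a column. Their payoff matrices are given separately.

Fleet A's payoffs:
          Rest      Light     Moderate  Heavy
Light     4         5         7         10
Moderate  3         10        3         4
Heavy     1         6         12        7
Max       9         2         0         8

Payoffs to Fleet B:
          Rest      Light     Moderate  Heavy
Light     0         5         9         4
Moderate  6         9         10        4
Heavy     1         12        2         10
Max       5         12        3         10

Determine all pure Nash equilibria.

For each strategy profile, look for a profitable unilateral deviation.
(Light, Rest): Fleet A can switch to Max (4 → 9). Not NE.
(Light, Light): Fleet A can switch to Moderate (5 → 10). Not NE.
(Light, Moderate): Fleet A can switch to Heavy (7 → 12). Not NE.
(Light, Heavy): Fleet B can switch to Light (4 → 5). Not NE.
(Moderate, Rest): Fleet A can switch to Light (3 → 4). Not NE.
(Moderate, Light): Fleet B can switch to Moderate (9 → 10). Not NE.
(Moderate, Moderate): Fleet A can switch to Light (3 → 7). Not NE.
(Moderate, Heavy): Fleet A can switch to Light (4 → 10). Not NE.
(Heavy, Rest): Fleet A can switch to Light (1 → 4). Not NE.
(Heavy, Light): Fleet A can switch to Moderate (6 → 10). Not NE.
(The remaining 6 profiles each have a profitable deviation by the same check.)

There is no pure-strategy Nash equilibrium.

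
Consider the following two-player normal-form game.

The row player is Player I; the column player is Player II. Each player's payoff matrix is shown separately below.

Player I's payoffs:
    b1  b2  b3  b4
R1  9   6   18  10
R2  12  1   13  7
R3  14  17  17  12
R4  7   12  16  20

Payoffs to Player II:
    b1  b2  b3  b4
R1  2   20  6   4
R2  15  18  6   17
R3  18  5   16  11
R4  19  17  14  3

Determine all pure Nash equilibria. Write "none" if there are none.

For each strategy profile, look for a profitable unilateral deviation.
(R1, b1): Player I can switch to R2 (9 → 12). Not NE.
(R1, b2): Player I can switch to R3 (6 → 17). Not NE.
(R1, b3): Player II can switch to b2 (6 → 20). Not NE.
(R1, b4): Player I can switch to R3 (10 → 12). Not NE.
(R2, b1): Player I can switch to R3 (12 → 14). Not NE.
(R2, b2): Player I can switch to R1 (1 → 6). Not NE.
(R2, b3): Player I can switch to R1 (13 → 18). Not NE.
(R2, b4): Player I can switch to R1 (7 → 10). Not NE.
(R3, b1): Player I gets 14, best alternative 12; Player II gets 18, best alternative 16. No profitable deviation — NE.
(The remaining 7 profiles each have a profitable deviation by the same check.)

The unique pure-strategy Nash equilibrium is (R3, b1).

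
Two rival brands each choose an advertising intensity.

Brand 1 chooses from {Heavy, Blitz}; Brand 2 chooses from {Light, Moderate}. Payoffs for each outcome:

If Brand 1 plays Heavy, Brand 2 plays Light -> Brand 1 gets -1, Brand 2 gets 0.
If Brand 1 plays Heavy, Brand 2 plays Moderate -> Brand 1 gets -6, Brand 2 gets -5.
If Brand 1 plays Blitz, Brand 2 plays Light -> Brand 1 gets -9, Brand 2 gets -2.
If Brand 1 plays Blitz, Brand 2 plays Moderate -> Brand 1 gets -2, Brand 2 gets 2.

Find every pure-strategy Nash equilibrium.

Pure-strategy Nash equilibria: (Heavy, Light); (Blitz, Moderate)

Brand 1 against Light: payoffs -1, -9 → best response Heavy.
Brand 1 against Moderate: payoffs -6, -2 → best response Blitz.
Brand 2 against Heavy: payoffs 0, -5 → best response Light.
Brand 2 against Blitz: payoffs -2, 2 → best response Moderate.
Mutual best responses: (Heavy, Light); (Blitz, Moderate).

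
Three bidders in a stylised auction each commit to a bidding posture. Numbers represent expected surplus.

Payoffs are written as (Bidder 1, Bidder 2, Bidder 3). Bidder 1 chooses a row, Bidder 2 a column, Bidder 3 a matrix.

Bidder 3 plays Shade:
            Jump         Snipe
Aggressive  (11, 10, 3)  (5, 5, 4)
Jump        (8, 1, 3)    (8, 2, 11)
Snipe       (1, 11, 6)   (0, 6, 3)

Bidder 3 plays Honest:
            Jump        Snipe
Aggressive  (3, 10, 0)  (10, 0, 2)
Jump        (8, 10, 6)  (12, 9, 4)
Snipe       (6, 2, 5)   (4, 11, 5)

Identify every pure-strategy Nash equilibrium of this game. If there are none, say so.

Pure-strategy Nash equilibria: (Aggressive, Jump, Shade), (Jump, Jump, Honest), (Jump, Snipe, Shade)

(Aggressive, Jump, Shade): Bidder 1 gets 11, best alternative 8; Bidder 2 gets 10, best alternative 5; Bidder 3 gets 3, best alternative 0. No profitable deviation — NE.
(Aggressive, Jump, Honest): Bidder 1 can switch to Jump (3 → 8). Not NE.
(Aggressive, Snipe, Shade): Bidder 1 can switch to Jump (5 → 8). Not NE.
(Aggressive, Snipe, Honest): Bidder 1 can switch to Jump (10 → 12). Not NE.
(Jump, Jump, Shade): Bidder 1 can switch to Aggressive (8 → 11). Not NE.
(Jump, Jump, Honest): Bidder 1 gets 8, best alternative 6; Bidder 2 gets 10, best alternative 9; Bidder 3 gets 6, best alternative 3. No profitable deviation — NE.
(Jump, Snipe, Shade): Bidder 1 gets 8, best alternative 5; Bidder 2 gets 2, best alternative 1; Bidder 3 gets 11, best alternative 4. No profitable deviation — NE.
(Jump, Snipe, Honest): Bidder 2 can switch to Jump (9 → 10). Not NE.
(Snipe, Jump, Shade): Bidder 1 can switch to Aggressive (1 → 11). Not NE.
(Snipe, Jump, Honest): Bidder 1 can switch to Jump (6 → 8). Not NE.
(Snipe, Snipe, Shade): Bidder 1 can switch to Aggressive (0 → 5). Not NE.
(Snipe, Snipe, Honest): Bidder 1 can switch to Aggressive (4 → 10). Not NE.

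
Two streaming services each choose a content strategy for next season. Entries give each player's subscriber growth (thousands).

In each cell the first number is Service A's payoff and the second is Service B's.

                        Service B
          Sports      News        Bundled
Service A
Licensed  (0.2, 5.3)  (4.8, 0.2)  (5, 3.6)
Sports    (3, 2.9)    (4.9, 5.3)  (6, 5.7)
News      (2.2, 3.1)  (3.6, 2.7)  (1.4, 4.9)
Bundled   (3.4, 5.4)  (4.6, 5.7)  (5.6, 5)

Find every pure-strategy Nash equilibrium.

The unique pure-strategy Nash equilibrium is (Sports, Bundled).

Service A against Sports: payoffs 0.2, 3, 2.2, 3.4 → best response Bundled.
Service A against News: payoffs 4.8, 4.9, 3.6, 4.6 → best response Sports.
Service A against Bundled: payoffs 5, 6, 1.4, 5.6 → best response Sports.
Service B against Licensed: payoffs 5.3, 0.2, 3.6 → best response Sports.
Service B against Sports: payoffs 2.9, 5.3, 5.7 → best response Bundled.
Service B against News: payoffs 3.1, 2.7, 4.9 → best response Bundled.
Service B against Bundled: payoffs 5.4, 5.7, 5 → best response News.
Mutual best responses: (Sports, Bundled).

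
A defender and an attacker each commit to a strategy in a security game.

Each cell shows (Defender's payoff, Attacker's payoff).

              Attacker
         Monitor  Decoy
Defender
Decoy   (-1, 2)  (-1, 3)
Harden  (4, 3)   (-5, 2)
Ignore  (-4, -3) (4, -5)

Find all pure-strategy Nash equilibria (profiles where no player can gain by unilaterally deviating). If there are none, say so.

The unique pure-strategy Nash equilibrium is (Harden, Monitor).

Defender against Monitor: payoffs -1, 4, -4 → best response Harden.
Defender against Decoy: payoffs -1, -5, 4 → best response Ignore.
Attacker against Decoy: payoffs 2, 3 → best response Decoy.
Attacker against Harden: payoffs 3, 2 → best response Monitor.
Attacker against Ignore: payoffs -3, -5 → best response Monitor.
Mutual best responses: (Harden, Monitor).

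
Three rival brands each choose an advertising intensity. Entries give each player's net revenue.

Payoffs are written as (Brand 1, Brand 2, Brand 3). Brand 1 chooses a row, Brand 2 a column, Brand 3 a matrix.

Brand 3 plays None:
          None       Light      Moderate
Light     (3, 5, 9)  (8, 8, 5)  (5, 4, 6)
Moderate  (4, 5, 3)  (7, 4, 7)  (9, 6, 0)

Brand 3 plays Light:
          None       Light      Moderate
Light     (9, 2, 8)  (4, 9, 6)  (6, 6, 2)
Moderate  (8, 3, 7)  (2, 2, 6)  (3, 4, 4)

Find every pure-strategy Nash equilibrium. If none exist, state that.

The unique pure-strategy Nash equilibrium is (Light, Light, Light).

(Light, None, None): Brand 1 can switch to Moderate (3 → 4). Not NE.
(Light, None, Light): Brand 2 can switch to Light (2 → 9). Not NE.
(Light, Light, None): Brand 3 can switch to Light (5 → 6). Not NE.
(Light, Light, Light): Brand 1 gets 4, best alternative 2; Brand 2 gets 9, best alternative 6; Brand 3 gets 6, best alternative 5. No profitable deviation — NE.
(Light, Moderate, None): Brand 1 can switch to Moderate (5 → 9). Not NE.
(Light, Moderate, Light): Brand 2 can switch to Light (6 → 9). Not NE.
(Moderate, None, None): Brand 2 can switch to Moderate (5 → 6). Not NE.
(Moderate, None, Light): Brand 1 can switch to Light (8 → 9). Not NE.
(Moderate, Light, None): Brand 1 can switch to Light (7 → 8). Not NE.
(The remaining 3 profiles each have a profitable deviation by the same check.)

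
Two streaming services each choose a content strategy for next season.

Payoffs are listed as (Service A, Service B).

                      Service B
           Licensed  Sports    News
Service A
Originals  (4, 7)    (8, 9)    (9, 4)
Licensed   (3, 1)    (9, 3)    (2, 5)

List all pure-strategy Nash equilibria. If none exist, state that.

This game has no pure Nash equilibrium.

Service A against Licensed: payoffs 4, 3 → best response Originals.
Service A against Sports: payoffs 8, 9 → best response Licensed.
Service A against News: payoffs 9, 2 → best response Originals.
Service B against Originals: payoffs 7, 9, 4 → best response Sports.
Service B against Licensed: payoffs 1, 3, 5 → best response News.
No profile is a mutual best response for all players.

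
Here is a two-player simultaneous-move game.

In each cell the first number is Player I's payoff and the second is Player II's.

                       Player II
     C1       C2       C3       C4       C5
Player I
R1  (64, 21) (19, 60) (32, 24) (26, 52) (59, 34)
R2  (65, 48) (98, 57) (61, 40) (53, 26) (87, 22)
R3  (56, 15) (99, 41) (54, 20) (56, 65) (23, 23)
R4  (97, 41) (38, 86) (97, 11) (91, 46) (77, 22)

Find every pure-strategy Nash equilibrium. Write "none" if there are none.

No pure-strategy Nash equilibrium.

For each player, find the best response to each opponent profile; mutual best responses are the pure NE.
Player I against C1: payoffs 64, 65, 56, 97 → best response R4.
Player I against C2: payoffs 19, 98, 99, 38 → best response R3.
Player I against C3: payoffs 32, 61, 54, 97 → best response R4.
Player I against C4: payoffs 26, 53, 56, 91 → best response R4.
Player I against C5: payoffs 59, 87, 23, 77 → best response R2.
Player II against R1: payoffs 21, 60, 24, 52, 34 → best response C2.
Player II against R2: payoffs 48, 57, 40, 26, 22 → best response C2.
Player II against R3: payoffs 15, 41, 20, 65, 23 → best response C4.
Player II against R4: payoffs 41, 86, 11, 46, 22 → best response C2.
No profile is a mutual best response for all players.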